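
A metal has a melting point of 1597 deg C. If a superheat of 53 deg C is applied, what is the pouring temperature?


Formula: T_pour = T_melt + Superheat
T_pour = 1597 + 53 = 1650 deg C


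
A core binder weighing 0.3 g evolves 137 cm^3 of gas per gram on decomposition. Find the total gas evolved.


Formula: V_gas = W_binder * gas_evolution_rate
V = 0.3 g * 137 cm^3/g = 41.1000 cm^3

Final answer: 41.1000 cm^3


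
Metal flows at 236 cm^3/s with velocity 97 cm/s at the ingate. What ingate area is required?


Formula: A_ingate = Q / v  (continuity equation)
A = 236 cm^3/s / 97 cm/s = 2.4330 cm^2

Answer: 2.4330 cm^2


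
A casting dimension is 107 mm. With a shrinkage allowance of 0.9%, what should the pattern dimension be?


Formula: L_pattern = L_casting * (1 + shrinkage_rate/100)
Shrinkage factor = 1 + 0.9/100 = 1.009
L_pattern = 107 mm * 1.009 = 107.9630 mm

Final answer: 107.9630 mm


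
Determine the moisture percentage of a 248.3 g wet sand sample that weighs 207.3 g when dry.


Formula: MC = (W_wet - W_dry) / W_wet * 100
Water mass = 248.3 - 207.3 = 41.0 g
MC = 41.0 / 248.3 * 100 = 16.5123%


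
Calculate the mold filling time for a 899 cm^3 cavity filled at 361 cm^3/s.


Formula: t_fill = V_mold / Q_flow
t = 899 cm^3 / 361 cm^3/s = 2.4903 s

2.4903 s


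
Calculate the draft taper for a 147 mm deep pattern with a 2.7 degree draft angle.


Formula: taper = depth * tan(draft_angle)
tan(2.7 deg) = 0.0471588
taper = 147 mm * 0.0471588 = 6.9323 mm


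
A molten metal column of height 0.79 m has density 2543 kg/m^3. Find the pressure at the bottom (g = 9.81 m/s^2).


Formula: P = rho * g * h
rho * g = 2543 * 9.81 = 24946.83 N/m^3
P = 24946.83 * 0.79 = 19707.9957 Pa


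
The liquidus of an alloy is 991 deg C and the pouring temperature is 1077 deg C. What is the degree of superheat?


Formula: Superheat = T_pour - T_melt
Superheat = 1077 - 991 = 86 deg C

86 deg C


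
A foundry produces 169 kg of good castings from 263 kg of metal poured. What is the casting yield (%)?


Formula: Casting Yield = (W_good / W_total) * 100
Yield = (169 kg / 263 kg) * 100 = 64.2586%

Final answer: 64.2586%


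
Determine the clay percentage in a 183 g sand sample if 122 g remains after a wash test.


Formula: Clay% = (W_total - W_washed) / W_total * 100
Clay mass = 183 - 122 = 61 g
Clay% = 61 / 183 * 100 = 33.3333%

Answer: 33.3333%


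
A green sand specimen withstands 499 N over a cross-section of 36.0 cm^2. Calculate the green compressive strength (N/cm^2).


Formula: Compressive Strength = Force / Area
Strength = 499 N / 36.0 cm^2 = 13.8611 N/cm^2

13.8611 N/cm^2


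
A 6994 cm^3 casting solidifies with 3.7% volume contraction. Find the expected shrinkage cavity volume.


Formula: V_shrink = V_casting * shrinkage_pct / 100
V_shrink = 6994 cm^3 * 3.7 / 100 = 258.7780 cm^3

258.7780 cm^3


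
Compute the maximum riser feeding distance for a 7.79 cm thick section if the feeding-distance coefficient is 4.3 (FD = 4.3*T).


Formula: FD = 4.3 * T  (riser feeding-distance rule)
FD = 4.3 * 7.79 cm = 33.4970 cm


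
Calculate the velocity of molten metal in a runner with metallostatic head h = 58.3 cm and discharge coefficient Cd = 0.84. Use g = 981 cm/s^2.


Formula: v = Cd * sqrt(2 * g * h)  (Torricelli with discharge coefficient)
2*g*h = 2 * 981 * 58.3 = 114384.6 cm^2/s^2
sqrt(114384.6) = 338.20792 cm/s
v = 0.84 * 338.20792 = 284.0947 cm/s


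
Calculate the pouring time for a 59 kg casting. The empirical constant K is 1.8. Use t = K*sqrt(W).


Formula: t = K * sqrt(W)
sqrt(W) = sqrt(59) = 7.68115
t = 1.8 * 7.68115 = 13.8261 s


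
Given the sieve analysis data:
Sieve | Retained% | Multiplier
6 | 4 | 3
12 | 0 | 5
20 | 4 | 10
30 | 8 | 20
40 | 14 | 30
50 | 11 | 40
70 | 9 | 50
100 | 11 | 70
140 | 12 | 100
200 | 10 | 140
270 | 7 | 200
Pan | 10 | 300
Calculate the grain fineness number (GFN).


Formula: GFN = sum(pct * multiplier) / sum(pct)
sum(pct * multiplier) = 9292
sum(pct) = 100
GFN = 9292 / 100 = 92.92

Answer: 92.92


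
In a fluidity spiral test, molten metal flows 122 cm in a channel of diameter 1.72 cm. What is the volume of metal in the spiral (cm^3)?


Formula: V = pi * (d/2)^2 * L  (cylinder volume)
Radius = 1.72/2 = 0.86 cm
V = pi * 0.86^2 * 122 = 283.4697 cm^3

Answer: 283.4697 cm^3


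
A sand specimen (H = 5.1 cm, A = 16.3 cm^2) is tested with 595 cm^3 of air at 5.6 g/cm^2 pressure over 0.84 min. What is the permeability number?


Formula: Permeability Number P = (V * H) / (p * A * t)
Numerator: V * H = 595 * 5.1 = 3034.5
Denominator: p * A * t = 5.6 * 16.3 * 0.84 = 76.6752
P = 3034.5 / 76.6752 = 39.5760

Final answer: 39.5760


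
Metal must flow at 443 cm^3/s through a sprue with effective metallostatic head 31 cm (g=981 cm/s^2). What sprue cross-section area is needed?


Formula: v = sqrt(2*g*h), A = Q/v
Velocity: v = sqrt(2 * 981 * 31) = sqrt(60822) = 246.6212 cm/s
Sprue area: A = Q / v = 443 / 246.6212 = 1.7963 cm^2

Final answer: 1.7963 cm^2


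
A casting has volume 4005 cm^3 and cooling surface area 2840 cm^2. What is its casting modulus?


Formula: Casting Modulus M = V / A
M = 4005 cm^3 / 2840 cm^2 = 1.4102 cm

1.4102 cm


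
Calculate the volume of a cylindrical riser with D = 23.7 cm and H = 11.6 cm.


Formula: V = pi * (D/2)^2 * H  (cylinder volume)
Radius = D/2 = 23.7/2 = 11.85 cm
V = pi * 11.85^2 * 11.6 = 5117.3434 cm^3

Final answer: 5117.3434 cm^3


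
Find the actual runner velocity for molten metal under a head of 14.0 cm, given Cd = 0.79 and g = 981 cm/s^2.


Formula: v = Cd * sqrt(2 * g * h)  (Torricelli with discharge coefficient)
2*g*h = 2 * 981 * 14.0 = 27468.0 cm^2/s^2
sqrt(27468.0) = 165.73473 cm/s
v = 0.79 * 165.73473 = 130.9304 cm/s

130.9304 cm/s


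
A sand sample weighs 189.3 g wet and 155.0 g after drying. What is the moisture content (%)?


Formula: MC = (W_wet - W_dry) / W_wet * 100
Water mass = 189.3 - 155.0 = 34.3 g
MC = 34.3 / 189.3 * 100 = 18.1194%

Final answer: 18.1194%


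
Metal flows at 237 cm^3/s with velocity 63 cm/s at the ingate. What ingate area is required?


Formula: A_ingate = Q / v  (continuity equation)
A = 237 cm^3/s / 63 cm/s = 3.7619 cm^2

Answer: 3.7619 cm^2


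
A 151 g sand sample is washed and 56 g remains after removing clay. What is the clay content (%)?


Formula: Clay% = (W_total - W_washed) / W_total * 100
Clay mass = 151 - 56 = 95 g
Clay% = 95 / 151 * 100 = 62.9139%

62.9139%


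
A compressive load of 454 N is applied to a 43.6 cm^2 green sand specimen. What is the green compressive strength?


Formula: Compressive Strength = Force / Area
Strength = 454 N / 43.6 cm^2 = 10.4128 N/cm^2

10.4128 N/cm^2


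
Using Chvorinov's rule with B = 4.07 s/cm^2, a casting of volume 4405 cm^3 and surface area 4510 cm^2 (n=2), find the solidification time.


Formula: t_s = B * (V/A)^n  (Chvorinov's rule, n=2)
Modulus M = V/A = 4405/4510 = 0.976718 cm
M^2 = 0.976718^2 = 0.953978 cm^2
t_s = 4.07 * 0.953978 = 3.8827 s

Final answer: 3.8827 s


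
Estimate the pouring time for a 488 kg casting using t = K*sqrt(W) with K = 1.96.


Formula: t = K * sqrt(W)
sqrt(W) = sqrt(488) = 22.09072
t = 1.96 * 22.09072 = 43.2978 s


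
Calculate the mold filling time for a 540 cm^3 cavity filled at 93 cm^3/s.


Formula: t_fill = V_mold / Q_flow
t = 540 cm^3 / 93 cm^3/s = 5.8065 s

Answer: 5.8065 s


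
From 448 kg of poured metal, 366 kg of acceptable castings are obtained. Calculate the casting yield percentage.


Formula: Casting Yield = (W_good / W_total) * 100
Yield = (366 kg / 448 kg) * 100 = 81.6964%


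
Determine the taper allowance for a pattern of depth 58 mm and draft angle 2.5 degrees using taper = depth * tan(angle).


Formula: taper = depth * tan(draft_angle)
tan(2.5 deg) = 0.0436609
taper = 58 mm * 0.0436609 = 2.5323 mm

Answer: 2.5323 mm


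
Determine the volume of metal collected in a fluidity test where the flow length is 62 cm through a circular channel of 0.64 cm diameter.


Formula: V = pi * (d/2)^2 * L  (cylinder volume)
Radius = 0.64/2 = 0.32 cm
V = pi * 0.32^2 * 62 = 19.9453 cm^3

Answer: 19.9453 cm^3


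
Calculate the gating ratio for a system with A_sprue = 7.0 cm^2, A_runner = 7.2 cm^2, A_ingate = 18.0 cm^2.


Sprue:Runner:Ingate = 1 : 7.2/7.0 : 18.0/7.0 = 1:1.03:2.57

Final answer: 1:1.03:2.57


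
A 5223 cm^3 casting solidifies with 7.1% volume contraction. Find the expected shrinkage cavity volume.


Formula: V_shrink = V_casting * shrinkage_pct / 100
V_shrink = 5223 cm^3 * 7.1 / 100 = 370.8330 cm^3

370.8330 cm^3


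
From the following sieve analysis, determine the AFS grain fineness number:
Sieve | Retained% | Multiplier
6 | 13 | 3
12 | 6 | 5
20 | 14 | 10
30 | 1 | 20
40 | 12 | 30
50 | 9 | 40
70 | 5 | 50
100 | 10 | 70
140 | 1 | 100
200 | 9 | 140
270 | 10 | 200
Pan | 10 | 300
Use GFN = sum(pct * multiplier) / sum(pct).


Formula: GFN = sum(pct * multiplier) / sum(pct)
sum(pct * multiplier) = 8259
sum(pct) = 100
GFN = 8259 / 100 = 82.59

Answer: 82.59


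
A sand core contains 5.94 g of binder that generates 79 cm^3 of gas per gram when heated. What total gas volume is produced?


Formula: V_gas = W_binder * gas_evolution_rate
V = 5.94 g * 79 cm^3/g = 469.2600 cm^3

Answer: 469.2600 cm^3


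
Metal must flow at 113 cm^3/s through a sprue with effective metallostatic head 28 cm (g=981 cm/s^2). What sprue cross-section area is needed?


Formula: v = sqrt(2*g*h), A = Q/v
Velocity: v = sqrt(2 * 981 * 28) = sqrt(54936) = 234.3843 cm/s
Sprue area: A = Q / v = 113 / 234.3843 = 0.4821 cm^2

0.4821 cm^2


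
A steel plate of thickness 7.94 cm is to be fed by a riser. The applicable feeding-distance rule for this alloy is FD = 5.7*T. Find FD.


Formula: FD = 5.7 * T  (riser feeding-distance rule)
FD = 5.7 * 7.94 cm = 45.2580 cm

Answer: 45.2580 cm


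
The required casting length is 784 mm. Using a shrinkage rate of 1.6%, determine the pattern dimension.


Formula: L_pattern = L_casting * (1 + shrinkage_rate/100)
Shrinkage factor = 1 + 1.6/100 = 1.016
L_pattern = 784 mm * 1.016 = 796.5440 mm

796.5440 mm


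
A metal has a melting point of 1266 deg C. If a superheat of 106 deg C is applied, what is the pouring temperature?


Formula: T_pour = T_melt + Superheat
T_pour = 1266 + 106 = 1372 deg C

Final answer: 1372 deg C


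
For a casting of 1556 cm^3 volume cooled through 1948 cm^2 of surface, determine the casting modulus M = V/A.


Formula: Casting Modulus M = V / A
M = 1556 cm^3 / 1948 cm^2 = 0.7988 cm

Final answer: 0.7988 cm


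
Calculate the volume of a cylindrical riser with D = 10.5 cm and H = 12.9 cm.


Formula: V = pi * (D/2)^2 * H  (cylinder volume)
Radius = D/2 = 10.5/2 = 5.25 cm
V = pi * 5.25^2 * 12.9 = 1117.0129 cm^3

Final answer: 1117.0129 cm^3


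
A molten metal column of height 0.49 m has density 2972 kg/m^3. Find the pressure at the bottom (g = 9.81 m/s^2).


Formula: P = rho * g * h
rho * g = 2972 * 9.81 = 29155.32 N/m^3
P = 29155.32 * 0.49 = 14286.1068 Pa

Answer: 14286.1068 Pa


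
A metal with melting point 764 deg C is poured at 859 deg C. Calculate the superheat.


Formula: Superheat = T_pour - T_melt
Superheat = 859 - 764 = 95 deg C

Answer: 95 deg C


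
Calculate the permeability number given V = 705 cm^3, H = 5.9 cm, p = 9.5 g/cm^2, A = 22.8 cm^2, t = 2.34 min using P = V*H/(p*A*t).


Formula: Permeability Number P = (V * H) / (p * A * t)
Numerator: V * H = 705 * 5.9 = 4159.5
Denominator: p * A * t = 9.5 * 22.8 * 2.34 = 506.844
P = 4159.5 / 506.844 = 8.2067


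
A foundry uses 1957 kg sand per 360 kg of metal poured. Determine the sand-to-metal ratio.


Formula: Sand-to-Metal Ratio = W_sand / W_metal
Ratio = 1957 kg / 360 kg = 5.4361

5.4361


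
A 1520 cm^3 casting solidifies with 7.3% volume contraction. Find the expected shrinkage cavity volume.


Formula: V_shrink = V_casting * shrinkage_pct / 100
V_shrink = 1520 cm^3 * 7.3 / 100 = 110.9600 cm^3

110.9600 cm^3


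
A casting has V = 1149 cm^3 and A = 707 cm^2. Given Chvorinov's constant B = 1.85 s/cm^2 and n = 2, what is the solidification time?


Formula: t_s = B * (V/A)^n  (Chvorinov's rule, n=2)
Modulus M = V/A = 1149/707 = 1.625177 cm
M^2 = 1.625177^2 = 2.641200 cm^2
t_s = 1.85 * 2.641200 = 4.8862 s


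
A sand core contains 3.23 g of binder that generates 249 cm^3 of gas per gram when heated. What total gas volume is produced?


Formula: V_gas = W_binder * gas_evolution_rate
V = 3.23 g * 249 cm^3/g = 804.2700 cm^3

Answer: 804.2700 cm^3


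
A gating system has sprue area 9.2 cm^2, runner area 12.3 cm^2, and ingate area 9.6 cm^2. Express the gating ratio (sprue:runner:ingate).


Sprue:Runner:Ingate = 1 : 12.3/9.2 : 9.6/9.2 = 1:1.34:1.04

Final answer: 1:1.34:1.04


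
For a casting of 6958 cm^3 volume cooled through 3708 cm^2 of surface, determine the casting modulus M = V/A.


Formula: Casting Modulus M = V / A
M = 6958 cm^3 / 3708 cm^2 = 1.8765 cm

1.8765 cm


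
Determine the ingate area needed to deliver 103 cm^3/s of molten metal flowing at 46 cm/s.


Formula: A_ingate = Q / v  (continuity equation)
A = 103 cm^3/s / 46 cm/s = 2.2391 cm^2

Final answer: 2.2391 cm^2


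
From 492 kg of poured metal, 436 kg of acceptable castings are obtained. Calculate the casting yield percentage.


Formula: Casting Yield = (W_good / W_total) * 100
Yield = (436 kg / 492 kg) * 100 = 88.6179%


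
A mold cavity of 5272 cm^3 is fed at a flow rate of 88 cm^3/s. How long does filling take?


Formula: t_fill = V_mold / Q_flow
t = 5272 cm^3 / 88 cm^3/s = 59.9091 s

59.9091 s


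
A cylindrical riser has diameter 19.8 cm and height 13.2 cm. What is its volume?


Formula: V = pi * (D/2)^2 * H  (cylinder volume)
Radius = D/2 = 19.8/2 = 9.9 cm
V = pi * 9.9^2 * 13.2 = 4064.3789 cm^3

Answer: 4064.3789 cm^3


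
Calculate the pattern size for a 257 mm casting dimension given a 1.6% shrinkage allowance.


Formula: L_pattern = L_casting * (1 + shrinkage_rate/100)
Shrinkage factor = 1 + 1.6/100 = 1.016
L_pattern = 257 mm * 1.016 = 261.1120 mm

Final answer: 261.1120 mm


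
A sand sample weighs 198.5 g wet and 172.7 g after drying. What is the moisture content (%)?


Formula: MC = (W_wet - W_dry) / W_wet * 100
Water mass = 198.5 - 172.7 = 25.8 g
MC = 25.8 / 198.5 * 100 = 12.9975%


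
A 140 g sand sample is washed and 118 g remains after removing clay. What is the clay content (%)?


Formula: Clay% = (W_total - W_washed) / W_total * 100
Clay mass = 140 - 118 = 22 g
Clay% = 22 / 140 * 100 = 15.7143%

15.7143%


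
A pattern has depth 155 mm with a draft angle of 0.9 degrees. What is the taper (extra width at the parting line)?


Formula: taper = depth * tan(draft_angle)
tan(0.9 deg) = 0.0157093
taper = 155 mm * 0.0157093 = 2.4349 mm

2.4349 mm


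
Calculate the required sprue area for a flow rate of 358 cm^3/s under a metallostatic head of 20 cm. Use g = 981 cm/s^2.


Formula: v = sqrt(2*g*h), A = Q/v
Velocity: v = sqrt(2 * 981 * 20) = sqrt(39240) = 198.0909 cm/s
Sprue area: A = Q / v = 358 / 198.0909 = 1.8073 cm^2

Answer: 1.8073 cm^2


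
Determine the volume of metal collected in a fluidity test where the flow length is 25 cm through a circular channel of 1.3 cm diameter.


Formula: V = pi * (d/2)^2 * L  (cylinder volume)
Radius = 1.3/2 = 0.65 cm
V = pi * 0.65^2 * 25 = 33.1831 cm^3

33.1831 cm^3


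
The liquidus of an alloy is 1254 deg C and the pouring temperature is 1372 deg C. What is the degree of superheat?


Formula: Superheat = T_pour - T_melt
Superheat = 1372 - 1254 = 118 deg C

Answer: 118 deg C


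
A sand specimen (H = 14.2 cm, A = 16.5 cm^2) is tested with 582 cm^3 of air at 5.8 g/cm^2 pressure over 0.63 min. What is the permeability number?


Formula: Permeability Number P = (V * H) / (p * A * t)
Numerator: V * H = 582 * 14.2 = 8264.4
Denominator: p * A * t = 5.8 * 16.5 * 0.63 = 60.291
P = 8264.4 / 60.291 = 137.0752


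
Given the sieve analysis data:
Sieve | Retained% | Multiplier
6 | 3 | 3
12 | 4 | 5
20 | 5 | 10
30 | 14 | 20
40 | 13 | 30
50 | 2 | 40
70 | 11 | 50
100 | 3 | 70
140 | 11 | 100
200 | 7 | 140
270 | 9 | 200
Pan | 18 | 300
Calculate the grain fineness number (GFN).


Formula: GFN = sum(pct * multiplier) / sum(pct)
sum(pct * multiplier) = 10869
sum(pct) = 100
GFN = 10869 / 100 = 108.69


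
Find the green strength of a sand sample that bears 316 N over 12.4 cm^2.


Formula: Compressive Strength = Force / Area
Strength = 316 N / 12.4 cm^2 = 25.4839 N/cm^2

25.4839 N/cm^2


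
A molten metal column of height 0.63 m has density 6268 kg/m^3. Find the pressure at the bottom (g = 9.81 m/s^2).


Formula: P = rho * g * h
rho * g = 6268 * 9.81 = 61489.08 N/m^3
P = 61489.08 * 0.63 = 38738.1204 Pa

38738.1204 Pa


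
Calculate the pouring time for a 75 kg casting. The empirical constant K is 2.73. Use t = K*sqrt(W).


Formula: t = K * sqrt(W)
sqrt(W) = sqrt(75) = 8.66025
t = 2.73 * 8.66025 = 23.6425 s

Answer: 23.6425 s


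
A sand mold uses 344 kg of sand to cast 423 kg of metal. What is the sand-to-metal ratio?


Formula: Sand-to-Metal Ratio = W_sand / W_metal
Ratio = 344 kg / 423 kg = 0.8132

0.8132


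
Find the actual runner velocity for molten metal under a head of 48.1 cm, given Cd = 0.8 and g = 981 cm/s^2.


Formula: v = Cd * sqrt(2 * g * h)  (Torricelli with discharge coefficient)
2*g*h = 2 * 981 * 48.1 = 94372.2 cm^2/s^2
sqrt(94372.2) = 307.20059 cm/s
v = 0.8 * 307.20059 = 245.7605 cm/s

Final answer: 245.7605 cm/s


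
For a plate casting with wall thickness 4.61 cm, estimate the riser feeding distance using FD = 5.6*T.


Formula: FD = 5.6 * T  (riser feeding-distance rule)
FD = 5.6 * 4.61 cm = 25.8160 cm

Final answer: 25.8160 cm


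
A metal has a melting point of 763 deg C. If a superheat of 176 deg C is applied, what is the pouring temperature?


Formula: T_pour = T_melt + Superheat
T_pour = 763 + 176 = 939 deg C

Final answer: 939 deg C


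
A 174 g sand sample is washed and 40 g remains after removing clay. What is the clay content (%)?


Formula: Clay% = (W_total - W_washed) / W_total * 100
Clay mass = 174 - 40 = 134 g
Clay% = 134 / 174 * 100 = 77.0115%

Final answer: 77.0115%


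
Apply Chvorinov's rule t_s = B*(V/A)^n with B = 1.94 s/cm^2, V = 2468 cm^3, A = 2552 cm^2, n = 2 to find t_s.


Formula: t_s = B * (V/A)^n  (Chvorinov's rule, n=2)
Modulus M = V/A = 2468/2552 = 0.967085 cm
M^2 = 0.967085^2 = 0.935253 cm^2
t_s = 1.94 * 0.935253 = 1.8144 s

1.8144 s


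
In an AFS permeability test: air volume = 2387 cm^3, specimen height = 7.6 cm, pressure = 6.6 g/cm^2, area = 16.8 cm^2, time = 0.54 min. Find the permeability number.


Formula: Permeability Number P = (V * H) / (p * A * t)
Numerator: V * H = 2387 * 7.6 = 18141.2
Denominator: p * A * t = 6.6 * 16.8 * 0.54 = 59.8752
P = 18141.2 / 59.8752 = 302.9835

Final answer: 302.9835


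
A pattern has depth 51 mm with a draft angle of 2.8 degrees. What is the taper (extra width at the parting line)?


Formula: taper = depth * tan(draft_angle)
tan(2.8 deg) = 0.0489082
taper = 51 mm * 0.0489082 = 2.4943 mm

Answer: 2.4943 mm


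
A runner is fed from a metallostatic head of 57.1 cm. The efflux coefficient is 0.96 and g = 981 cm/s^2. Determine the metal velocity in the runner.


Formula: v = Cd * sqrt(2 * g * h)  (Torricelli with discharge coefficient)
2*g*h = 2 * 981 * 57.1 = 112030.2 cm^2/s^2
sqrt(112030.2) = 334.70913 cm/s
v = 0.96 * 334.70913 = 321.3208 cm/s

Answer: 321.3208 cm/s


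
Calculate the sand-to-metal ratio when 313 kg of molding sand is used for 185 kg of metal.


Formula: Sand-to-Metal Ratio = W_sand / W_metal
Ratio = 313 kg / 185 kg = 1.6919

Final answer: 1.6919


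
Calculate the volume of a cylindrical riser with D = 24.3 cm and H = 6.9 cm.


Formula: V = pi * (D/2)^2 * H  (cylinder volume)
Radius = D/2 = 24.3/2 = 12.15 cm
V = pi * 12.15^2 * 6.9 = 3200.0114 cm^3

3200.0114 cm^3


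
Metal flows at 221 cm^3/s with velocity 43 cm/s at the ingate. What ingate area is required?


Formula: A_ingate = Q / v  (continuity equation)
A = 221 cm^3/s / 43 cm/s = 5.1395 cm^2

Final answer: 5.1395 cm^2


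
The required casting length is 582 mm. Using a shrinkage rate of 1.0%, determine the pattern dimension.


Formula: L_pattern = L_casting * (1 + shrinkage_rate/100)
Shrinkage factor = 1 + 1.0/100 = 1.01
L_pattern = 582 mm * 1.01 = 587.8200 mm


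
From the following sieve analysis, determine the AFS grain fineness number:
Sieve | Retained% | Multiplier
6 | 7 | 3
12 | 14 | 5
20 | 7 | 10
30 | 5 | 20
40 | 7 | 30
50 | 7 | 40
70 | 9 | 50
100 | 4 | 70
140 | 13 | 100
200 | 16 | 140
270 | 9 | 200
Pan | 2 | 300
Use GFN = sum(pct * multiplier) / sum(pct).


Formula: GFN = sum(pct * multiplier) / sum(pct)
sum(pct * multiplier) = 7421
sum(pct) = 100
GFN = 7421 / 100 = 74.21

74.21


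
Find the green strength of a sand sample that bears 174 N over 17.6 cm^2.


Formula: Compressive Strength = Force / Area
Strength = 174 N / 17.6 cm^2 = 9.8864 N/cm^2

Final answer: 9.8864 N/cm^2


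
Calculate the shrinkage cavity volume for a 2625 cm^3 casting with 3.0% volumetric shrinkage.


Formula: V_shrink = V_casting * shrinkage_pct / 100
V_shrink = 2625 cm^3 * 3.0 / 100 = 78.7500 cm^3


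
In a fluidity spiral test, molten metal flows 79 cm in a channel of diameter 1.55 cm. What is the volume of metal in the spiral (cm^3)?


Formula: V = pi * (d/2)^2 * L  (cylinder volume)
Radius = 1.55/2 = 0.775 cm
V = pi * 0.775^2 * 79 = 149.0666 cm^3

149.0666 cm^3


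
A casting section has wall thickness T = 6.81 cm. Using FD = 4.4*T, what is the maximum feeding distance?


Formula: FD = 4.4 * T  (riser feeding-distance rule)
FD = 4.4 * 6.81 cm = 29.9640 cm


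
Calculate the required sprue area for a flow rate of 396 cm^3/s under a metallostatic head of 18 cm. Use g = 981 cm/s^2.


Formula: v = sqrt(2*g*h), A = Q/v
Velocity: v = sqrt(2 * 981 * 18) = sqrt(35316) = 187.9255 cm/s
Sprue area: A = Q / v = 396 / 187.9255 = 2.1072 cm^2

2.1072 cm^2


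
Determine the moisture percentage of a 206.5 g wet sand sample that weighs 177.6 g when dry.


Formula: MC = (W_wet - W_dry) / W_wet * 100
Water mass = 206.5 - 177.6 = 28.9 g
MC = 28.9 / 206.5 * 100 = 13.9952%

Answer: 13.9952%


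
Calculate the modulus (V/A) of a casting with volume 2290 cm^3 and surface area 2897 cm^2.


Formula: Casting Modulus M = V / A
M = 2290 cm^3 / 2897 cm^2 = 0.7905 cm


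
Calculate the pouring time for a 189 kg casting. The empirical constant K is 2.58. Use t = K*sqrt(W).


Formula: t = K * sqrt(W)
sqrt(W) = sqrt(189) = 13.74773
t = 2.58 * 13.74773 = 35.4691 s

Final answer: 35.4691 s


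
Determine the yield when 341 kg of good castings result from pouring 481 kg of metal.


Formula: Casting Yield = (W_good / W_total) * 100
Yield = (341 kg / 481 kg) * 100 = 70.8940%


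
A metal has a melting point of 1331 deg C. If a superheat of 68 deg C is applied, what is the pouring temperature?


Formula: T_pour = T_melt + Superheat
T_pour = 1331 + 68 = 1399 deg C

1399 deg C


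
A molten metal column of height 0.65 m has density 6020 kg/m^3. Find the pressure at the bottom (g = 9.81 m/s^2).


Formula: P = rho * g * h
rho * g = 6020 * 9.81 = 59056.2 N/m^3
P = 59056.2 * 0.65 = 38386.5300 Pa

Final answer: 38386.5300 Pa


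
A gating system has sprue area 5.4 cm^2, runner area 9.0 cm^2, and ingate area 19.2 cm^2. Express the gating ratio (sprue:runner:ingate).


Sprue:Runner:Ingate = 1 : 9.0/5.4 : 19.2/5.4 = 1:1.67:3.56


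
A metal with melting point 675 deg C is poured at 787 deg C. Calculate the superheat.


Formula: Superheat = T_pour - T_melt
Superheat = 787 - 675 = 112 deg C

Answer: 112 deg C


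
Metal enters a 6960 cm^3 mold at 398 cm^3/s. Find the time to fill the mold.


Formula: t_fill = V_mold / Q_flow
t = 6960 cm^3 / 398 cm^3/s = 17.4874 s

Final answer: 17.4874 s


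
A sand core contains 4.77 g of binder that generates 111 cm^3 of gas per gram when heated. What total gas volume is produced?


Formula: V_gas = W_binder * gas_evolution_rate
V = 4.77 g * 111 cm^3/g = 529.4700 cm^3

Final answer: 529.4700 cm^3


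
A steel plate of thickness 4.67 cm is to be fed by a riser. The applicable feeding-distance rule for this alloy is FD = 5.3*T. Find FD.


Formula: FD = 5.3 * T  (riser feeding-distance rule)
FD = 5.3 * 4.67 cm = 24.7510 cm

Answer: 24.7510 cm


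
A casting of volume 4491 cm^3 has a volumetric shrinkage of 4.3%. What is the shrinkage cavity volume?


Formula: V_shrink = V_casting * shrinkage_pct / 100
V_shrink = 4491 cm^3 * 4.3 / 100 = 193.1130 cm^3

Final answer: 193.1130 cm^3


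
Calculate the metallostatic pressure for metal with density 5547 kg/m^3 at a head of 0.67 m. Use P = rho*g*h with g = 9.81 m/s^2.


Formula: P = rho * g * h
rho * g = 5547 * 9.81 = 54416.07 N/m^3
P = 54416.07 * 0.67 = 36458.7669 Pa


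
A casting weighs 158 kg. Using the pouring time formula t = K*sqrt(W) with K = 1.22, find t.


Formula: t = K * sqrt(W)
sqrt(W) = sqrt(158) = 12.56981
t = 1.22 * 12.56981 = 15.3352 s

Answer: 15.3352 s


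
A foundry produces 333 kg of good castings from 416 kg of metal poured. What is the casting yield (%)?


Formula: Casting Yield = (W_good / W_total) * 100
Yield = (333 kg / 416 kg) * 100 = 80.0481%

Answer: 80.0481%


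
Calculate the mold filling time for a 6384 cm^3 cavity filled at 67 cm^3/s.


Formula: t_fill = V_mold / Q_flow
t = 6384 cm^3 / 67 cm^3/s = 95.2836 s

Answer: 95.2836 s


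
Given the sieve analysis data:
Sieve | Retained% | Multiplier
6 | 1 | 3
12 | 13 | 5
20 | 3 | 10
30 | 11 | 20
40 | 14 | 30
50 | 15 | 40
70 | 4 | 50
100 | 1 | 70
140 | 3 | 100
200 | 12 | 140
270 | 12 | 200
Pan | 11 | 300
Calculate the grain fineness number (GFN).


Formula: GFN = sum(pct * multiplier) / sum(pct)
sum(pct * multiplier) = 9288
sum(pct) = 100
GFN = 9288 / 100 = 92.88

92.88


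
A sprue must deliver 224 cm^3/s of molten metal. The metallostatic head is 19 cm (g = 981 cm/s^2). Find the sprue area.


Formula: v = sqrt(2*g*h), A = Q/v
Velocity: v = sqrt(2 * 981 * 19) = sqrt(37278) = 193.0751 cm/s
Sprue area: A = Q / v = 224 / 193.0751 = 1.1602 cm^2

1.1602 cm^2


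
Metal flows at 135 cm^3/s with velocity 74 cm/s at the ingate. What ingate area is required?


Formula: A_ingate = Q / v  (continuity equation)
A = 135 cm^3/s / 74 cm/s = 1.8243 cm^2

Final answer: 1.8243 cm^2


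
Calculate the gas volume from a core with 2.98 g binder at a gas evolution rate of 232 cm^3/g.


Formula: V_gas = W_binder * gas_evolution_rate
V = 2.98 g * 232 cm^3/g = 691.3600 cm^3

Final answer: 691.3600 cm^3


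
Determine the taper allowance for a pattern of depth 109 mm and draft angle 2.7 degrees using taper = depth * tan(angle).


Formula: taper = depth * tan(draft_angle)
tan(2.7 deg) = 0.0471588
taper = 109 mm * 0.0471588 = 5.1403 mm

5.1403 mm


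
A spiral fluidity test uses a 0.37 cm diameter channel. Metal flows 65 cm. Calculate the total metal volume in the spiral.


Formula: V = pi * (d/2)^2 * L  (cylinder volume)
Radius = 0.37/2 = 0.185 cm
V = pi * 0.185^2 * 65 = 6.9889 cm^3

Final answer: 6.9889 cm^3


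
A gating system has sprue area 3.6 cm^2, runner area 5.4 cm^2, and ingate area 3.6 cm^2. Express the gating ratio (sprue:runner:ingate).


Sprue:Runner:Ingate = 1 : 5.4/3.6 : 3.6/3.6 = 1:1.50:1.00

1:1.50:1.00


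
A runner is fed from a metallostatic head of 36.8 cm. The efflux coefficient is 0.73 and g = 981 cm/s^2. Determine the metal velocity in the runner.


Formula: v = Cd * sqrt(2 * g * h)  (Torricelli with discharge coefficient)
2*g*h = 2 * 981 * 36.8 = 72201.6 cm^2/s^2
sqrt(72201.6) = 268.70355 cm/s
v = 0.73 * 268.70355 = 196.1536 cm/s

Final answer: 196.1536 cm/s


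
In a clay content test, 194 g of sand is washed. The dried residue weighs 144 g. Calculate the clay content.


Formula: Clay% = (W_total - W_washed) / W_total * 100
Clay mass = 194 - 144 = 50 g
Clay% = 50 / 194 * 100 = 25.7732%

25.7732%


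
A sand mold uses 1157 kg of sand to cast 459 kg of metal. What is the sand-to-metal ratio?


Formula: Sand-to-Metal Ratio = W_sand / W_metal
Ratio = 1157 kg / 459 kg = 2.5207

Answer: 2.5207


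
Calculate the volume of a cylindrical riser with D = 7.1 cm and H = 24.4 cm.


Formula: V = pi * (D/2)^2 * H  (cylinder volume)
Radius = D/2 = 7.1/2 = 3.55 cm
V = pi * 3.55^2 * 24.4 = 966.0429 cm^3

Final answer: 966.0429 cm^3


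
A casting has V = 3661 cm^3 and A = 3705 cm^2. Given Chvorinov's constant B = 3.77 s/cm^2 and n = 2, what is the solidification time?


Formula: t_s = B * (V/A)^n  (Chvorinov's rule, n=2)
Modulus M = V/A = 3661/3705 = 0.988124 cm
M^2 = 0.988124^2 = 0.976389 cm^2
t_s = 3.77 * 0.976389 = 3.6810 s

Final answer: 3.6810 s


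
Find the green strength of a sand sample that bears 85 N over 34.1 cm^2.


Formula: Compressive Strength = Force / Area
Strength = 85 N / 34.1 cm^2 = 2.4927 N/cm^2

2.4927 N/cm^2


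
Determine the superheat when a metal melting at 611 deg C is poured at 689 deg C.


Formula: Superheat = T_pour - T_melt
Superheat = 689 - 611 = 78 deg C

Answer: 78 deg C


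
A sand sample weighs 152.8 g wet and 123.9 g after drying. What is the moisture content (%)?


Formula: MC = (W_wet - W_dry) / W_wet * 100
Water mass = 152.8 - 123.9 = 28.9 g
MC = 28.9 / 152.8 * 100 = 18.9136%


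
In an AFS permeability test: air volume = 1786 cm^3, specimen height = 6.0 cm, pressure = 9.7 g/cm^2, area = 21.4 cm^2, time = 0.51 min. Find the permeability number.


Formula: Permeability Number P = (V * H) / (p * A * t)
Numerator: V * H = 1786 * 6.0 = 10716.0
Denominator: p * A * t = 9.7 * 21.4 * 0.51 = 105.8658
P = 10716.0 / 105.8658 = 101.2225


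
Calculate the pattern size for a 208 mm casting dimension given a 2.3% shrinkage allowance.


Formula: L_pattern = L_casting * (1 + shrinkage_rate/100)
Shrinkage factor = 1 + 2.3/100 = 1.023
L_pattern = 208 mm * 1.023 = 212.7840 mm


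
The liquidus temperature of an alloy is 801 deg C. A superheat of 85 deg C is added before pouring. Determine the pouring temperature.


Formula: T_pour = T_melt + Superheat
T_pour = 801 + 85 = 886 deg C

Final answer: 886 deg C


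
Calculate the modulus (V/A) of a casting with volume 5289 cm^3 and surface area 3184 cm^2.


Formula: Casting Modulus M = V / A
M = 5289 cm^3 / 3184 cm^2 = 1.6611 cm

1.6611 cm


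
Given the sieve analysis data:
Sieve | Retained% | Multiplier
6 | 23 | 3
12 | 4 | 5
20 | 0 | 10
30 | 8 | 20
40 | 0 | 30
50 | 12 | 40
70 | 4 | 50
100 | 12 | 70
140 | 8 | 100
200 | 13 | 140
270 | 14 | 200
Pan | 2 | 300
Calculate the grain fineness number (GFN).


Formula: GFN = sum(pct * multiplier) / sum(pct)
sum(pct * multiplier) = 7789
sum(pct) = 100
GFN = 7789 / 100 = 77.89


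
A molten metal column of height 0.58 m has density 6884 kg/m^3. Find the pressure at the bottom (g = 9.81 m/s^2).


Formula: P = rho * g * h
rho * g = 6884 * 9.81 = 67532.04 N/m^3
P = 67532.04 * 0.58 = 39168.5832 Pa

39168.5832 Pa


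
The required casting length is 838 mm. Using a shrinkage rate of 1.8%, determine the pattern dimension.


Formula: L_pattern = L_casting * (1 + shrinkage_rate/100)
Shrinkage factor = 1 + 1.8/100 = 1.018
L_pattern = 838 mm * 1.018 = 853.0840 mm

Final answer: 853.0840 mm


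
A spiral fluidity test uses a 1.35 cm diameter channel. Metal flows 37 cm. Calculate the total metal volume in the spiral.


Formula: V = pi * (d/2)^2 * L  (cylinder volume)
Radius = 1.35/2 = 0.675 cm
V = pi * 0.675^2 * 37 = 52.9614 cm^3

Answer: 52.9614 cm^3


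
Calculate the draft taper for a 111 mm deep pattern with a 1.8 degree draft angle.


Formula: taper = depth * tan(draft_angle)
tan(1.8 deg) = 0.0314263
taper = 111 mm * 0.0314263 = 3.4883 mm

Answer: 3.4883 mm


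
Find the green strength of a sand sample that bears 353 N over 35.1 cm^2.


Formula: Compressive Strength = Force / Area
Strength = 353 N / 35.1 cm^2 = 10.0570 N/cm^2


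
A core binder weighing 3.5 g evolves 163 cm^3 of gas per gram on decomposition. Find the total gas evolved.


Formula: V_gas = W_binder * gas_evolution_rate
V = 3.5 g * 163 cm^3/g = 570.5000 cm^3

570.5000 cm^3


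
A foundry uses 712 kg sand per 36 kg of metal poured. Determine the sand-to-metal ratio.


Formula: Sand-to-Metal Ratio = W_sand / W_metal
Ratio = 712 kg / 36 kg = 19.7778

19.7778


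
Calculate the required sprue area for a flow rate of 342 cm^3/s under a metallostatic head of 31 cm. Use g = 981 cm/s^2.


Formula: v = sqrt(2*g*h), A = Q/v
Velocity: v = sqrt(2 * 981 * 31) = sqrt(60822) = 246.6212 cm/s
Sprue area: A = Q / v = 342 / 246.6212 = 1.3867 cm^2

1.3867 cm^2


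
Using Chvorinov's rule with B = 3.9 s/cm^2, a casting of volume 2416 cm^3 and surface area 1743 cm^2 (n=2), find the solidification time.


Formula: t_s = B * (V/A)^n  (Chvorinov's rule, n=2)
Modulus M = V/A = 2416/1743 = 1.386116 cm
M^2 = 1.386116^2 = 1.921318 cm^2
t_s = 3.9 * 1.921318 = 7.4931 s


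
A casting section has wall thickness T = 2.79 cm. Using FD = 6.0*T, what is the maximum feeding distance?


Formula: FD = 6.0 * T  (riser feeding-distance rule)
FD = 6.0 * 2.79 cm = 16.7400 cm

Final answer: 16.7400 cm


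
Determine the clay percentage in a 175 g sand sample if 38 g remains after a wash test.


Formula: Clay% = (W_total - W_washed) / W_total * 100
Clay mass = 175 - 38 = 137 g
Clay% = 137 / 175 * 100 = 78.2857%

Answer: 78.2857%


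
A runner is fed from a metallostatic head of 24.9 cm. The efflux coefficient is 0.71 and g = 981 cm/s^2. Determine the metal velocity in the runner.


Formula: v = Cd * sqrt(2 * g * h)  (Torricelli with discharge coefficient)
2*g*h = 2 * 981 * 24.9 = 48853.8 cm^2/s^2
sqrt(48853.8) = 221.02896 cm/s
v = 0.71 * 221.02896 = 156.9306 cm/s

156.9306 cm/s


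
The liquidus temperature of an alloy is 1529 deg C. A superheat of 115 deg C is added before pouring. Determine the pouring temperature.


Formula: T_pour = T_melt + Superheat
T_pour = 1529 + 115 = 1644 deg C

Answer: 1644 deg C


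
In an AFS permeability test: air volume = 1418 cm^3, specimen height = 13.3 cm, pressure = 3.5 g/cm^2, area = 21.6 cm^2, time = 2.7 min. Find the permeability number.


Formula: Permeability Number P = (V * H) / (p * A * t)
Numerator: V * H = 1418 * 13.3 = 18859.4
Denominator: p * A * t = 3.5 * 21.6 * 2.7 = 204.12
P = 18859.4 / 204.12 = 92.3937

Final answer: 92.3937


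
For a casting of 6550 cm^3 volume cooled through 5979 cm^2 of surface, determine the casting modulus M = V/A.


Formula: Casting Modulus M = V / A
M = 6550 cm^3 / 5979 cm^2 = 1.0955 cm

1.0955 cm


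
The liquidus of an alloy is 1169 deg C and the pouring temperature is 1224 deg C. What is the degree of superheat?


Formula: Superheat = T_pour - T_melt
Superheat = 1224 - 1169 = 55 deg C

55 deg C


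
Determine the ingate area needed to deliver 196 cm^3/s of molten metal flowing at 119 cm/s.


Formula: A_ingate = Q / v  (continuity equation)
A = 196 cm^3/s / 119 cm/s = 1.6471 cm^2

1.6471 cm^2


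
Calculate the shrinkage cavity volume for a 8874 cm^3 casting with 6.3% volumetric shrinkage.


Formula: V_shrink = V_casting * shrinkage_pct / 100
V_shrink = 8874 cm^3 * 6.3 / 100 = 559.0620 cm^3


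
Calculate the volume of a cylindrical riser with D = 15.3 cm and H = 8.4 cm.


Formula: V = pi * (D/2)^2 * H  (cylinder volume)
Radius = D/2 = 15.3/2 = 7.65 cm
V = pi * 7.65^2 * 8.4 = 1544.3724 cm^3

Answer: 1544.3724 cm^3


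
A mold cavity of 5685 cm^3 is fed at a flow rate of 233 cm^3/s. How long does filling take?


Formula: t_fill = V_mold / Q_flow
t = 5685 cm^3 / 233 cm^3/s = 24.3991 s

Answer: 24.3991 s


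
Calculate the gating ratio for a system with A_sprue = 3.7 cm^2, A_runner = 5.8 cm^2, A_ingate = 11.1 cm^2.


Sprue:Runner:Ingate = 1 : 5.8/3.7 : 11.1/3.7 = 1:1.57:3.00

Final answer: 1:1.57:3.00


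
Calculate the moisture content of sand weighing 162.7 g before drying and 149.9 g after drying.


Formula: MC = (W_wet - W_dry) / W_wet * 100
Water mass = 162.7 - 149.9 = 12.8 g
MC = 12.8 / 162.7 * 100 = 7.8672%


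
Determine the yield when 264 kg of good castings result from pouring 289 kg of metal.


Formula: Casting Yield = (W_good / W_total) * 100
Yield = (264 kg / 289 kg) * 100 = 91.3495%


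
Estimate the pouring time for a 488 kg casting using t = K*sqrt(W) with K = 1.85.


Formula: t = K * sqrt(W)
sqrt(W) = sqrt(488) = 22.09072
t = 1.85 * 22.09072 = 40.8678 s

Final answer: 40.8678 s


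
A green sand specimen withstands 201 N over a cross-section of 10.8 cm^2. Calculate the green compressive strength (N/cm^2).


Formula: Compressive Strength = Force / Area
Strength = 201 N / 10.8 cm^2 = 18.6111 N/cm^2

Final answer: 18.6111 N/cm^2


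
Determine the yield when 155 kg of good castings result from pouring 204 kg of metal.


Formula: Casting Yield = (W_good / W_total) * 100
Yield = (155 kg / 204 kg) * 100 = 75.9804%

Answer: 75.9804%


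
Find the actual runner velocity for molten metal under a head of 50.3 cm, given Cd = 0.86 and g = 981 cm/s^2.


Formula: v = Cd * sqrt(2 * g * h)  (Torricelli with discharge coefficient)
2*g*h = 2 * 981 * 50.3 = 98688.6 cm^2/s^2
sqrt(98688.6) = 314.14742 cm/s
v = 0.86 * 314.14742 = 270.1668 cm/s

270.1668 cm/s


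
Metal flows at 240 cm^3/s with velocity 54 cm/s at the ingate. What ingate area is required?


Formula: A_ingate = Q / v  (continuity equation)
A = 240 cm^3/s / 54 cm/s = 4.4444 cm^2

Final answer: 4.4444 cm^2


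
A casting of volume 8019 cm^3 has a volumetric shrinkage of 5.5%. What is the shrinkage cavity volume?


Formula: V_shrink = V_casting * shrinkage_pct / 100
V_shrink = 8019 cm^3 * 5.5 / 100 = 441.0450 cm^3


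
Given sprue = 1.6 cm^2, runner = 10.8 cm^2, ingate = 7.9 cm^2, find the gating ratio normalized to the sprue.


Sprue:Runner:Ingate = 1 : 10.8/1.6 : 7.9/1.6 = 1:6.75:4.94


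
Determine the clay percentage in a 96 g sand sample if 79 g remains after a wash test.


Formula: Clay% = (W_total - W_washed) / W_total * 100
Clay mass = 96 - 79 = 17 g
Clay% = 17 / 96 * 100 = 17.7083%

17.7083%


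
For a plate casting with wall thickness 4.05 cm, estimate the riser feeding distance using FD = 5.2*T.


Formula: FD = 5.2 * T  (riser feeding-distance rule)
FD = 5.2 * 4.05 cm = 21.0600 cm

21.0600 cm


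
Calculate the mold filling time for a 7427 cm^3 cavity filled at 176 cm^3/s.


Formula: t_fill = V_mold / Q_flow
t = 7427 cm^3 / 176 cm^3/s = 42.1989 s


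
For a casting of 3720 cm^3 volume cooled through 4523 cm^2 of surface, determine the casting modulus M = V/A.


Formula: Casting Modulus M = V / A
M = 3720 cm^3 / 4523 cm^2 = 0.8225 cm

0.8225 cm


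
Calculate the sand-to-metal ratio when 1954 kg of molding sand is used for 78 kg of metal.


Formula: Sand-to-Metal Ratio = W_sand / W_metal
Ratio = 1954 kg / 78 kg = 25.0513


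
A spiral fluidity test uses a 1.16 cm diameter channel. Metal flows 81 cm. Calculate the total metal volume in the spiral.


Formula: V = pi * (d/2)^2 * L  (cylinder volume)
Radius = 1.16/2 = 0.58 cm
V = pi * 0.58^2 * 81 = 85.6034 cm^3

Final answer: 85.6034 cm^3


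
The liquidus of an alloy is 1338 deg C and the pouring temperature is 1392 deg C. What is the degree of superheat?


Formula: Superheat = T_pour - T_melt
Superheat = 1392 - 1338 = 54 deg C


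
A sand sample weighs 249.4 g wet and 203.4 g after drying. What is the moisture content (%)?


Formula: MC = (W_wet - W_dry) / W_wet * 100
Water mass = 249.4 - 203.4 = 46.0 g
MC = 46.0 / 249.4 * 100 = 18.4443%


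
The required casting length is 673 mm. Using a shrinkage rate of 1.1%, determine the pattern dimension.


Formula: L_pattern = L_casting * (1 + shrinkage_rate/100)
Shrinkage factor = 1 + 1.1/100 = 1.011
L_pattern = 673 mm * 1.011 = 680.4030 mm

680.4030 mm
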